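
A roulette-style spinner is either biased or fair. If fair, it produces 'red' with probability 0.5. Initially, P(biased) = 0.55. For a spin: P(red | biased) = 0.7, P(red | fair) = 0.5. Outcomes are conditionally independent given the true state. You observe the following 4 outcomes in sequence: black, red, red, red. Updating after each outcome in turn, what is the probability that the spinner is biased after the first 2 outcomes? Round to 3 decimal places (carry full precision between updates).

0.507

Apply Bayes' rule sequentially, carrying P(biased) forward.
After 'black': P(biased) = 0.3·0.5500 / (0.3·0.5500 + 0.5·0.4500) ≈ 0.4231
After 'red': P(biased) = 0.7·0.4231 / (0.7·0.4231 + 0.5·0.5769) ≈ 0.5066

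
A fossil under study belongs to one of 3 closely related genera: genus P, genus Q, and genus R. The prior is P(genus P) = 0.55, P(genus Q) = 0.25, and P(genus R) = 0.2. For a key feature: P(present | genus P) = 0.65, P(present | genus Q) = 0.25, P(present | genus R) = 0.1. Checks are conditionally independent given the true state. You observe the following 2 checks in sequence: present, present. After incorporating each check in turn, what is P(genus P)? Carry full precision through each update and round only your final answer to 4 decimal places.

0.9295

After 'present': normaliser = 0.65·0.5500 + 0.25·0.2500 + 0.1·0.2000; P(genus P) ≈ 0.8125, P(genus Q) ≈ 0.1420, P(genus R) ≈ 0.0455
After 'present': normaliser = 0.65·0.8125 + 0.25·0.1420 + 0.1·0.0455; P(genus P) ≈ 0.9295, P(genus Q) ≈ 0.0625, P(genus R) ≈ 0.0080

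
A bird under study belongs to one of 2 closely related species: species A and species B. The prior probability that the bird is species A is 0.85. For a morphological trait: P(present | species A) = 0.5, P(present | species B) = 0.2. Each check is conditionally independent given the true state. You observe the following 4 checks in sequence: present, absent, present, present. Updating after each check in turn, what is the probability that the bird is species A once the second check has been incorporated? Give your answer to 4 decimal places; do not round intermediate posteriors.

0.8985

Apply Bayes' rule sequentially, carrying P(species A) forward.
After 'present': P(species A) = 0.5·0.8500 / (0.5·0.8500 + 0.2·0.1500) ≈ 0.9341
After 'absent': P(species A) = 0.5·0.9341 / (0.5·0.9341 + 0.8·0.0659) ≈ 0.8985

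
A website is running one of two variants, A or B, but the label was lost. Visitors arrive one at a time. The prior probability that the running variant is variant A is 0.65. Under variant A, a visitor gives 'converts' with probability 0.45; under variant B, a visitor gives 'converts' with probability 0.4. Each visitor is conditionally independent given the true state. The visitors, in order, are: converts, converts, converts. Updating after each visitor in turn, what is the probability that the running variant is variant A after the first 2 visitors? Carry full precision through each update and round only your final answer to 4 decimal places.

After 'converts': P(A) = 0.45·0.6500 / (0.45·0.6500 + 0.4·0.3500) ≈ 0.6763
After 'converts': P(A) = 0.45·0.6763 / (0.45·0.6763 + 0.4·0.3237) ≈ 0.7015

0.7015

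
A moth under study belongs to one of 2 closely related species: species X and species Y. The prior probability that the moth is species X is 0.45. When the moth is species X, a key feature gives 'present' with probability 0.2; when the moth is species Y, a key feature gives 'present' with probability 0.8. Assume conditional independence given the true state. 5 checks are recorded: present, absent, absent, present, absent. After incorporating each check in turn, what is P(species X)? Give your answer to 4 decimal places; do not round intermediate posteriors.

0.7660

Apply Bayes' rule sequentially, carrying P(species X) forward.
After 'present': P(species X) = 0.2·0.4500 / (0.2·0.4500 + 0.8·0.5500) ≈ 0.1698
After 'absent': P(species X) = 0.8·0.1698 / (0.8·0.1698 + 0.2·0.8302) ≈ 0.4500
After 'absent': P(species X) = 0.8·0.4500 / (0.8·0.4500 + 0.2·0.5500) ≈ 0.7660
After 'present': P(species X) = 0.2·0.7660 / (0.2·0.7660 + 0.8·0.2340) ≈ 0.4500
After 'absent': P(species X) = 0.8·0.4500 / (0.8·0.4500 + 0.2·0.5500) ≈ 0.7660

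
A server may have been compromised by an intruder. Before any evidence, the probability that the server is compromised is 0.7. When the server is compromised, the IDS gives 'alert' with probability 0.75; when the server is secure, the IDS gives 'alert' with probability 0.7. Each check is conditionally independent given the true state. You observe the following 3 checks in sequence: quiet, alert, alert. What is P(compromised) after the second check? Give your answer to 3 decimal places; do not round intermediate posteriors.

Apply Bayes' rule sequentially, carrying P(compromised) forward.
After 'quiet': P(compromised) = 0.25·0.7000 / (0.25·0.7000 + 0.3·0.3000) ≈ 0.6604
After 'alert': P(compromised) = 0.75·0.6604 / (0.75·0.6604 + 0.7·0.3396) ≈ 0.6757

0.676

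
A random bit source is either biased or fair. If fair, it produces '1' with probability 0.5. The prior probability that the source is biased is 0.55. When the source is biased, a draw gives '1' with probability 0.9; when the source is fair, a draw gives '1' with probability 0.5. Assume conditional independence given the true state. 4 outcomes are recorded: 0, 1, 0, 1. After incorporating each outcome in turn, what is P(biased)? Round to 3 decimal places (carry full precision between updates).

0.137

After '0': P(biased) = 0.1·0.5500 / (0.1·0.5500 + 0.5·0.4500) ≈ 0.1964
After '1': P(biased) = 0.9·0.1964 / (0.9·0.1964 + 0.5·0.8036) ≈ 0.3056
After '0': P(biased) = 0.1·0.3056 / (0.1·0.3056 + 0.5·0.6944) ≈ 0.0809
After '1': P(biased) = 0.9·0.0809 / (0.9·0.0809 + 0.5·0.9191) ≈ 0.1367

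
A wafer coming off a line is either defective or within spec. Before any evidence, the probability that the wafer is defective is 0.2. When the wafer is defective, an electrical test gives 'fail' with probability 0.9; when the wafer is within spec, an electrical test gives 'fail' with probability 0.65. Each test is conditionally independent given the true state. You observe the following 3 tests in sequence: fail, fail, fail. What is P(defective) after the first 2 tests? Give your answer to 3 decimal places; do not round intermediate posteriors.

After 'fail': P(defective) = 0.9·0.2000 / (0.9·0.2000 + 0.65·0.8000) ≈ 0.2571
After 'fail': P(defective) = 0.9·0.2571 / (0.9·0.2571 + 0.65·0.7429) ≈ 0.3240

0.324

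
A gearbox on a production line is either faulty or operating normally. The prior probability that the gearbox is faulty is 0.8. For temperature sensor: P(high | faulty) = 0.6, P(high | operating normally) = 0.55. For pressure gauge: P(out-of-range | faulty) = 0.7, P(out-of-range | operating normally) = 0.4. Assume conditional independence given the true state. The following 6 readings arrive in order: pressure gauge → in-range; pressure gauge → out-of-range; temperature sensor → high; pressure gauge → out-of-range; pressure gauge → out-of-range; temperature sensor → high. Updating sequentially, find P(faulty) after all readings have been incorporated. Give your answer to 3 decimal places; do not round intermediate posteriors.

After pressure gauge='in-range': P(faulty) = 0.3·0.8000 / (0.3·0.8000 + 0.6·0.2000) ≈ 0.6667
After pressure gauge='out-of-range': P(faulty) = 0.7·0.6667 / (0.7·0.6667 + 0.4·0.3333) ≈ 0.7778
After temperature sensor='high': P(faulty) = 0.6·0.7778 / (0.6·0.7778 + 0.55·0.2222) ≈ 0.7925
After pressure gauge='out-of-range': P(faulty) = 0.7·0.7925 / (0.7·0.7925 + 0.4·0.2075) ≈ 0.8698
After pressure gauge='out-of-range': P(faulty) = 0.7·0.8698 / (0.7·0.8698 + 0.4·0.1302) ≈ 0.9212
After temperature sensor='high': P(faulty) = 0.6·0.9212 / (0.6·0.9212 + 0.55·0.0788) ≈ 0.9273

0.927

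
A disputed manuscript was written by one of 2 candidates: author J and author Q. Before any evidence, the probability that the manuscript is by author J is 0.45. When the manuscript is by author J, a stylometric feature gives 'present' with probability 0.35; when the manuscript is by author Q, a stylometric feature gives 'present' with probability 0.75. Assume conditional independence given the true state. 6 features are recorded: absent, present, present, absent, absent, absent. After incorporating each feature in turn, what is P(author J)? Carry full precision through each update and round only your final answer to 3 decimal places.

Apply Bayes' rule sequentially, carrying P(author J) forward.
After 'absent': P(author J) = 0.65·0.4500 / (0.65·0.4500 + 0.25·0.5500) ≈ 0.6802
After 'present': P(author J) = 0.35·0.6802 / (0.35·0.6802 + 0.75·0.3198) ≈ 0.4982
After 'present': P(author J) = 0.35·0.4982 / (0.35·0.4982 + 0.75·0.5018) ≈ 0.3166
After 'absent': P(author J) = 0.65·0.3166 / (0.65·0.3166 + 0.25·0.6834) ≈ 0.5464
After 'absent': P(author J) = 0.65·0.5464 / (0.65·0.5464 + 0.25·0.4536) ≈ 0.7580
After 'absent': P(author J) = 0.65·0.7580 / (0.65·0.7580 + 0.25·0.2420) ≈ 0.8906

0.891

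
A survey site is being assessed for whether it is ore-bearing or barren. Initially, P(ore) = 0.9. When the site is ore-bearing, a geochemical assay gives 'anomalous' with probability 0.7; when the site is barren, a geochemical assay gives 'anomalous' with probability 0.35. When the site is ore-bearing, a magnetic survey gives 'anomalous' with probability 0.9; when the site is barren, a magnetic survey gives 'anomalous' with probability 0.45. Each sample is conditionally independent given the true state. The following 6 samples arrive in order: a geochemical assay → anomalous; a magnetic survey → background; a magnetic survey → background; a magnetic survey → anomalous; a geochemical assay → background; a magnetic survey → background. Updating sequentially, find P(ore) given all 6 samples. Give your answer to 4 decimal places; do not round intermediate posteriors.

0.0908

After a geochemical assay='anomalous': P(ore) = 0.7·0.9000 / (0.7·0.9000 + 0.35·0.1000) ≈ 0.9474
After a magnetic survey='background': P(ore) = 0.1·0.9474 / (0.1·0.9474 + 0.55·0.0526) ≈ 0.7660
After a magnetic survey='background': P(ore) = 0.1·0.7660 / (0.1·0.7660 + 0.55·0.2340) ≈ 0.3731
After a magnetic survey='anomalous': P(ore) = 0.9·0.3731 / (0.9·0.3731 + 0.45·0.6269) ≈ 0.5434
After a geochemical assay='background': P(ore) = 0.3·0.5434 / (0.3·0.5434 + 0.65·0.4566) ≈ 0.3545
After a magnetic survey='background': P(ore) = 0.1·0.3545 / (0.1·0.3545 + 0.55·0.6455) ≈ 0.0908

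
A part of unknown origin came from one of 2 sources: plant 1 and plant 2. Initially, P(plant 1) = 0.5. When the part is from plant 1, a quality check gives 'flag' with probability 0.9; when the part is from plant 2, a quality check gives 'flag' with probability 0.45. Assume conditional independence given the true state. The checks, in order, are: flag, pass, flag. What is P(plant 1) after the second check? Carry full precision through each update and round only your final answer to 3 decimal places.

0.267

Apply Bayes' rule sequentially, carrying P(plant 1) forward.
After 'flag': P(plant 1) = 0.9·0.5000 / (0.9·0.5000 + 0.45·0.5000) ≈ 0.6667
After 'pass': P(plant 1) = 0.1·0.6667 / (0.1·0.6667 + 0.55·0.3333) ≈ 0.2667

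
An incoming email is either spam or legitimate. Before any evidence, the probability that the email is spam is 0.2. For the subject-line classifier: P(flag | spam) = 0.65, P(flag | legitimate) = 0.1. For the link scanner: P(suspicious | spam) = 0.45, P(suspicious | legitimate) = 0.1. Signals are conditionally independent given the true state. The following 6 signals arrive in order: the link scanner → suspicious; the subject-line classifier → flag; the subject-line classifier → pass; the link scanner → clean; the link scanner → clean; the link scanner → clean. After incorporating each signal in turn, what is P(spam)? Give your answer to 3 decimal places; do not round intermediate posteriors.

After the link scanner='suspicious': P(spam) = 0.45·0.2000 / (0.45·0.2000 + 0.1·0.8000) ≈ 0.5294
After the subject-line classifier='flag': P(spam) = 0.65·0.5294 / (0.65·0.5294 + 0.1·0.4706) ≈ 0.8797
After the subject-line classifier='pass': P(spam) = 0.35·0.8797 / (0.35·0.8797 + 0.9·0.1203) ≈ 0.7398
After the link scanner='clean': P(spam) = 0.55·0.7398 / (0.55·0.7398 + 0.9·0.2602) ≈ 0.6347
After the link scanner='clean': P(spam) = 0.55·0.6347 / (0.55·0.6347 + 0.9·0.3653) ≈ 0.5150
After the link scanner='clean': P(spam) = 0.55·0.5150 / (0.55·0.5150 + 0.9·0.4850) ≈ 0.3936

0.394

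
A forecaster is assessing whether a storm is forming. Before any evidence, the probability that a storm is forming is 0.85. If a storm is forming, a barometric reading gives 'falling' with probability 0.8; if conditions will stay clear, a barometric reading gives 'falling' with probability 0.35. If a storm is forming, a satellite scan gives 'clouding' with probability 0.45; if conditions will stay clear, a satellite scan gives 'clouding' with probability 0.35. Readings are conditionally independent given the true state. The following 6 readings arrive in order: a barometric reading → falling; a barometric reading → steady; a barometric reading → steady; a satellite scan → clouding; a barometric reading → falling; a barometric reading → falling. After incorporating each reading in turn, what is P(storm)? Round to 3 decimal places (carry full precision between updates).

0.892

After a barometric reading='falling': P(storm) = 0.8·0.8500 / (0.8·0.8500 + 0.35·0.1500) ≈ 0.9283
After a barometric reading='steady': P(storm) = 0.2·0.9283 / (0.2·0.9283 + 0.65·0.0717) ≈ 0.7994
After a barometric reading='steady': P(storm) = 0.2·0.7994 / (0.2·0.7994 + 0.65·0.2006) ≈ 0.5508
After a satellite scan='clouding': P(storm) = 0.45·0.5508 / (0.45·0.5508 + 0.35·0.4492) ≈ 0.6119
After a barometric reading='falling': P(storm) = 0.8·0.6119 / (0.8·0.6119 + 0.35·0.3881) ≈ 0.7828
After a barometric reading='falling': P(storm) = 0.8·0.7828 / (0.8·0.7828 + 0.35·0.2172) ≈ 0.8917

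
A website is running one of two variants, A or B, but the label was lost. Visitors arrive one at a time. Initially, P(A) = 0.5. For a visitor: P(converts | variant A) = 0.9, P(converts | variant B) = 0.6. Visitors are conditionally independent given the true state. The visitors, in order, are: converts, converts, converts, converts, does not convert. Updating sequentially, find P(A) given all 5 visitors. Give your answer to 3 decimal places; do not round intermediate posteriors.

0.559

After 'converts': P(A) = 0.9·0.5000 / (0.9·0.5000 + 0.6·0.5000) ≈ 0.6000
After 'converts': P(A) = 0.9·0.6000 / (0.9·0.6000 + 0.6·0.4000) ≈ 0.6923
After 'converts': P(A) = 0.9·0.6923 / (0.9·0.6923 + 0.6·0.3077) ≈ 0.7714
After 'converts': P(A) = 0.9·0.7714 / (0.9·0.7714 + 0.6·0.2286) ≈ 0.8351
After 'does not convert': P(A) = 0.1·0.8351 / (0.1·0.8351 + 0.4·0.1649) ≈ 0.5586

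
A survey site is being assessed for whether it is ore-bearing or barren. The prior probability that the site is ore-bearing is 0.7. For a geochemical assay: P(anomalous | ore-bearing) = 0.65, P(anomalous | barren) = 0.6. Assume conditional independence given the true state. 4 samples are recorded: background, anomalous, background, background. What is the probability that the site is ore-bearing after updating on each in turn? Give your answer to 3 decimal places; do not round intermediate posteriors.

0.629

Apply Bayes' rule sequentially, carrying P(ore) forward.
After 'background': P(ore) = 0.35·0.7000 / (0.35·0.7000 + 0.4·0.3000) ≈ 0.6712
After 'anomalous': P(ore) = 0.65·0.6712 / (0.65·0.6712 + 0.6·0.3288) ≈ 0.6886
After 'background': P(ore) = 0.35·0.6886 / (0.35·0.6886 + 0.4·0.3114) ≈ 0.6593
After 'background': P(ore) = 0.35·0.6593 / (0.35·0.6593 + 0.4·0.3407) ≈ 0.6287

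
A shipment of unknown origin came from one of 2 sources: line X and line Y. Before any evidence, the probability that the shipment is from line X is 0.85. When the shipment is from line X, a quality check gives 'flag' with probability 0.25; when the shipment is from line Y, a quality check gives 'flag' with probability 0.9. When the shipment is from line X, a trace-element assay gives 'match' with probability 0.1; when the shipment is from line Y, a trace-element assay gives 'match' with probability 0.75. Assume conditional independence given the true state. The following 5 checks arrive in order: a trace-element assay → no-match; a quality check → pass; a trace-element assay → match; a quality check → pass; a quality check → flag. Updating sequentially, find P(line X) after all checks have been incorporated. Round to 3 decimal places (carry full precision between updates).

After a trace-element assay='no-match': P(line X) = 0.9·0.8500 / (0.9·0.8500 + 0.25·0.1500) ≈ 0.9533
After a quality check='pass': P(line X) = 0.75·0.9533 / (0.75·0.9533 + 0.1·0.0467) ≈ 0.9935
After a trace-element assay='match': P(line X) = 0.1·0.9935 / (0.1·0.9935 + 0.75·0.0065) ≈ 0.9533
After a quality check='pass': P(line X) = 0.75·0.9533 / (0.75·0.9533 + 0.1·0.0467) ≈ 0.9935
After a quality check='flag': P(line X) = 0.25·0.9935 / (0.25·0.9935 + 0.9·0.0065) ≈ 0.9770

0.977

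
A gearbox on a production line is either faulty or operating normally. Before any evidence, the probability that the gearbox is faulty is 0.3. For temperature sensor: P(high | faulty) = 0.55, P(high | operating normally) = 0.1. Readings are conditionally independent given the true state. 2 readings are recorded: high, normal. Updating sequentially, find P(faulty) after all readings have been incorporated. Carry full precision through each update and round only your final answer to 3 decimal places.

0.541

After 'high': P(faulty) = 0.55·0.3000 / (0.55·0.3000 + 0.1·0.7000) ≈ 0.7021
After 'normal': P(faulty) = 0.45·0.7021 / (0.45·0.7021 + 0.9·0.2979) ≈ 0.5410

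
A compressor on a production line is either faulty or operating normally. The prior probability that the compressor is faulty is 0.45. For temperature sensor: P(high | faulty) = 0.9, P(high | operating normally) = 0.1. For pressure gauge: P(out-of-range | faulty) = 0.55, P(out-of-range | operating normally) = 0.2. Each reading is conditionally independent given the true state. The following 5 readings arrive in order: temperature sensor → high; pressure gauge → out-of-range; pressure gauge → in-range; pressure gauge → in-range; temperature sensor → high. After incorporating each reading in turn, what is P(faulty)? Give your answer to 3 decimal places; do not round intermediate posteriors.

0.983

After temperature sensor='high': P(faulty) = 0.9·0.4500 / (0.9·0.4500 + 0.1·0.5500) ≈ 0.8804
After pressure gauge='out-of-range': P(faulty) = 0.55·0.8804 / (0.55·0.8804 + 0.2·0.1196) ≈ 0.9529
After pressure gauge='in-range': P(faulty) = 0.45·0.9529 / (0.45·0.9529 + 0.8·0.0471) ≈ 0.9193
After pressure gauge='in-range': P(faulty) = 0.45·0.9193 / (0.45·0.9193 + 0.8·0.0807) ≈ 0.8650
After temperature sensor='high': P(faulty) = 0.9·0.8650 / (0.9·0.8650 + 0.1·0.1350) ≈ 0.9830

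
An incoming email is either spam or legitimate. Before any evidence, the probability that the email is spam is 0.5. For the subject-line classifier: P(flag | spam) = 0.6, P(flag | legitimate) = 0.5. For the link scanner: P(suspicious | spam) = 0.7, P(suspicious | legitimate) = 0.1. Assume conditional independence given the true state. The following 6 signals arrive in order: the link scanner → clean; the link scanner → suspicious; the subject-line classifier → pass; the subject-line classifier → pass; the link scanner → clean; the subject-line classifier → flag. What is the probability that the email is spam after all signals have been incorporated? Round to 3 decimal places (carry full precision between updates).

0.374

After the link scanner='clean': P(spam) = 0.3·0.5000 / (0.3·0.5000 + 0.9·0.5000) ≈ 0.2500
After the link scanner='suspicious': P(spam) = 0.7·0.2500 / (0.7·0.2500 + 0.1·0.7500) ≈ 0.7000
After the subject-line classifier='pass': P(spam) = 0.4·0.7000 / (0.4·0.7000 + 0.5·0.3000) ≈ 0.6512
After the subject-line classifier='pass': P(spam) = 0.4·0.6512 / (0.4·0.6512 + 0.5·0.3488) ≈ 0.5989
After the link scanner='clean': P(spam) = 0.3·0.5989 / (0.3·0.5989 + 0.9·0.4011) ≈ 0.3323
After the subject-line classifier='flag': P(spam) = 0.6·0.3323 / (0.6·0.3323 + 0.5·0.6677) ≈ 0.3740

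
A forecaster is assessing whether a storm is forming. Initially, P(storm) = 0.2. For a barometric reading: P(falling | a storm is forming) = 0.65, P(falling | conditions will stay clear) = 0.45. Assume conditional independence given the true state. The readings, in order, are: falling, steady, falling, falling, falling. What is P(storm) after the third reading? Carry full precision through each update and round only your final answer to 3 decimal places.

After 'falling': P(storm) = 0.65·0.2000 / (0.65·0.2000 + 0.45·0.8000) ≈ 0.2653
After 'steady': P(storm) = 0.35·0.2653 / (0.35·0.2653 + 0.55·0.7347) ≈ 0.1869
After 'falling': P(storm) = 0.65·0.1869 / (0.65·0.1869 + 0.45·0.8131) ≈ 0.2492

0.249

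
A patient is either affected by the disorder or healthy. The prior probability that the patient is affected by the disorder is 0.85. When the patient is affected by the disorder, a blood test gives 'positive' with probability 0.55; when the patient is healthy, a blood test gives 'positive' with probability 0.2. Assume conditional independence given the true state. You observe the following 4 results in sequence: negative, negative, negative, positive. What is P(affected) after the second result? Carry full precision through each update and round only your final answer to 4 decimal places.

Each posterior becomes the prior for the next update.
After 'negative': P(affected) = 0.45·0.8500 / (0.45·0.8500 + 0.8·0.1500) ≈ 0.7612
After 'negative': P(affected) = 0.45·0.7612 / (0.45·0.7612 + 0.8·0.2388) ≈ 0.6420

0.6420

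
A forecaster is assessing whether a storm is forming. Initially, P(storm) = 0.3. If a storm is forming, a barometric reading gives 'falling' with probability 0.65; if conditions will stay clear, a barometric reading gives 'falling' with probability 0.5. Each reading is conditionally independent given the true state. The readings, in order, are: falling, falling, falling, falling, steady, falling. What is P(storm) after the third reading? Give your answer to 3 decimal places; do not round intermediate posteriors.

After 'falling': P(storm) = 0.65·0.3000 / (0.65·0.3000 + 0.5·0.7000) ≈ 0.3578
After 'falling': P(storm) = 0.65·0.3578 / (0.65·0.3578 + 0.5·0.6422) ≈ 0.4200
After 'falling': P(storm) = 0.65·0.4200 / (0.65·0.4200 + 0.5·0.5800) ≈ 0.4850

0.485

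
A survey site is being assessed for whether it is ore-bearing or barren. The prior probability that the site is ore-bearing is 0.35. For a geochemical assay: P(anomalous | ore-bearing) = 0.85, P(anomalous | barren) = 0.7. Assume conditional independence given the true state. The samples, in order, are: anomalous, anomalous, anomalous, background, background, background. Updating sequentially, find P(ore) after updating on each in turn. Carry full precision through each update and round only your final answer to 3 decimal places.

After 'anomalous': P(ore) = 0.85·0.3500 / (0.85·0.3500 + 0.7·0.6500) ≈ 0.3953
After 'anomalous': P(ore) = 0.85·0.3953 / (0.85·0.3953 + 0.7·0.6047) ≈ 0.4426
After 'anomalous': P(ore) = 0.85·0.4426 / (0.85·0.4426 + 0.7·0.5574) ≈ 0.4909
After 'background': P(ore) = 0.15·0.4909 / (0.15·0.4909 + 0.3·0.5091) ≈ 0.3253
After 'background': P(ore) = 0.15·0.3253 / (0.15·0.3253 + 0.3·0.6747) ≈ 0.1942
After 'background': P(ore) = 0.15·0.1942 / (0.15·0.1942 + 0.3·0.8058) ≈ 0.1076

0.108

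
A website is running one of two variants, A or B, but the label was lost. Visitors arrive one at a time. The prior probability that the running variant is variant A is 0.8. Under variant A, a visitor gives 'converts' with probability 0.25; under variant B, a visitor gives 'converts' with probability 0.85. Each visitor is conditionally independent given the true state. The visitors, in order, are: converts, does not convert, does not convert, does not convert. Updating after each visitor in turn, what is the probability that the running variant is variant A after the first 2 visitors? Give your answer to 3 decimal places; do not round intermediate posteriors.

0.855

Each posterior becomes the prior for the next update.
After 'converts': P(A) = 0.25·0.8000 / (0.25·0.8000 + 0.85·0.2000) ≈ 0.5405
After 'does not convert': P(A) = 0.75·0.5405 / (0.75·0.5405 + 0.15·0.4595) ≈ 0.8547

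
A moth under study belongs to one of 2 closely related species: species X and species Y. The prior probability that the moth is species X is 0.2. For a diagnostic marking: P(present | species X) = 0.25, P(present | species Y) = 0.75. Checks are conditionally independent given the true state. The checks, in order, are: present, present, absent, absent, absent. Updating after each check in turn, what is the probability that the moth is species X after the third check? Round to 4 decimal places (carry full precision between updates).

After 'present': P(species X) = 0.25·0.2000 / (0.25·0.2000 + 0.75·0.8000) ≈ 0.0769
After 'present': P(species X) = 0.25·0.0769 / (0.25·0.0769 + 0.75·0.9231) ≈ 0.0270
After 'absent': P(species X) = 0.75·0.0270 / (0.75·0.0270 + 0.25·0.9730) ≈ 0.0769

0.0769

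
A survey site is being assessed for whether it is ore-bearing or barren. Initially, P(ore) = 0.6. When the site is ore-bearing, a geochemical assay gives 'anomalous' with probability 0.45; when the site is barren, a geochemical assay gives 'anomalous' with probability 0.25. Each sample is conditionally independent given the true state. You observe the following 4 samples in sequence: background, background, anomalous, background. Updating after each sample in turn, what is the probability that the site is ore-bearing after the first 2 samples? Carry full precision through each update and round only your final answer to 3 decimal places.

0.446

Each posterior becomes the prior for the next update.
After 'background': P(ore) = 0.55·0.6000 / (0.55·0.6000 + 0.75·0.4000) ≈ 0.5238
After 'background': P(ore) = 0.55·0.5238 / (0.55·0.5238 + 0.75·0.4762) ≈ 0.4465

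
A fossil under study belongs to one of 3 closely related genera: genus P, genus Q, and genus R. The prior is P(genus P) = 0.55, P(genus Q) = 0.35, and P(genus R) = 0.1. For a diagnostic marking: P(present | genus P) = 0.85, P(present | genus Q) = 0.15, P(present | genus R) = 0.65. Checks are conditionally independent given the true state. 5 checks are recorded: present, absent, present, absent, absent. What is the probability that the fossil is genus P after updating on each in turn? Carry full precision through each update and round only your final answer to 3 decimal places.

0.168

After 'present': normaliser = 0.85·0.5500 + 0.15·0.3500 + 0.65·0.1000; P(genus P) ≈ 0.7991, P(genus Q) ≈ 0.0897, P(genus R) ≈ 0.1111
After 'absent': normaliser = 0.15·0.7991 + 0.85·0.0897 + 0.35·0.1111; P(genus P) ≈ 0.5100, P(genus Q) ≈ 0.3245, P(genus R) ≈ 0.1655
After 'present': normaliser = 0.85·0.5100 + 0.15·0.3245 + 0.65·0.1655; P(genus P) ≈ 0.7351, P(genus Q) ≈ 0.0825, P(genus R) ≈ 0.1824
After 'absent': normaliser = 0.15·0.7351 + 0.85·0.0825 + 0.35·0.1824; P(genus P) ≈ 0.4514, P(genus Q) ≈ 0.2873, P(genus R) ≈ 0.2613
After 'absent': normaliser = 0.15·0.4514 + 0.85·0.2873 + 0.35·0.2613; P(genus P) ≈ 0.1679, P(genus Q) ≈ 0.6054, P(genus R) ≈ 0.2267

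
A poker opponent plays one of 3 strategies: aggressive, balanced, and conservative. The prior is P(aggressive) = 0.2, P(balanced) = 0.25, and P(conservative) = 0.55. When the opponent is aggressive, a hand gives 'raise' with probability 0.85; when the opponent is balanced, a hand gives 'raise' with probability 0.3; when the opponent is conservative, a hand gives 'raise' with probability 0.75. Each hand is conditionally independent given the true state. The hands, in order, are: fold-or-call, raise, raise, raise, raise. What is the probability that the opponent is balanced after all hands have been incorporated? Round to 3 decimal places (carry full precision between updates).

Apply Bayes' rule sequentially, carrying P(balanced) forward.
After 'fold-or-call': normaliser = 0.15·0.2000 + 0.7·0.2500 + 0.25·0.5500; P(aggressive) ≈ 0.0876, P(balanced) ≈ 0.5109, P(conservative) ≈ 0.4015
After 'raise': normaliser = 0.85·0.0876 + 0.3·0.5109 + 0.75·0.4015; P(aggressive) ≈ 0.1408, P(balanced) ≈ 0.2899, P(conservative) ≈ 0.5694
After 'raise': normaliser = 0.85·0.1408 + 0.3·0.2899 + 0.75·0.5694; P(aggressive) ≈ 0.1889, P(balanced) ≈ 0.1372, P(conservative) ≈ 0.6739
After 'raise': normaliser = 0.85·0.1889 + 0.3·0.1372 + 0.75·0.6739; P(aggressive) ≈ 0.2270, P(balanced) ≈ 0.0582, P(conservative) ≈ 0.7148
After 'raise': normaliser = 0.85·0.2270 + 0.3·0.0582 + 0.75·0.7148; P(aggressive) ≈ 0.2585, P(balanced) ≈ 0.0234, P(conservative) ≈ 0.7181

0.023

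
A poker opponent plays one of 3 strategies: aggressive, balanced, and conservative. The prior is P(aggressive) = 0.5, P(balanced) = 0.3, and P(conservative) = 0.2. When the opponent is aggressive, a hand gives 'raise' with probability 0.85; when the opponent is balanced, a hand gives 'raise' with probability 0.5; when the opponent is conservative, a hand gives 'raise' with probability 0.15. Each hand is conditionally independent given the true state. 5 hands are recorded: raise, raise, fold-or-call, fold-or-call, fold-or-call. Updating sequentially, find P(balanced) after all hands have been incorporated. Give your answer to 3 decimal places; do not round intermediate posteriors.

After 'raise': normaliser = 0.85·0.5000 + 0.5·0.3000 + 0.15·0.2000; P(aggressive) ≈ 0.7025, P(balanced) ≈ 0.2479, P(conservative) ≈ 0.0496
After 'raise': normaliser = 0.85·0.7025 + 0.5·0.2479 + 0.15·0.0496; P(aggressive) ≈ 0.8196, P(balanced) ≈ 0.1702, P(conservative) ≈ 0.0102
After 'fold-or-call': normaliser = 0.15·0.8196 + 0.5·0.1702 + 0.85·0.0102; P(aggressive) ≈ 0.5673, P(balanced) ≈ 0.3926, P(conservative) ≈ 0.0400
After 'fold-or-call': normaliser = 0.15·0.5673 + 0.5·0.3926 + 0.85·0.0400; P(aggressive) ≈ 0.2698, P(balanced) ≈ 0.6223, P(conservative) ≈ 0.1079
After 'fold-or-call': normaliser = 0.15·0.2698 + 0.5·0.6223 + 0.85·0.1079; P(aggressive) ≈ 0.0913, P(balanced) ≈ 0.7018, P(conservative) ≈ 0.2069

0.702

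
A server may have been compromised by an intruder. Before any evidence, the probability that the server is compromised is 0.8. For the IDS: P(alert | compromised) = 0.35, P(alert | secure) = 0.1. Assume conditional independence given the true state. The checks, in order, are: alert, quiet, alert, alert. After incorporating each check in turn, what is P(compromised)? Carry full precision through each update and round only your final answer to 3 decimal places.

After 'alert': P(compromised) = 0.35·0.8000 / (0.35·0.8000 + 0.1·0.2000) ≈ 0.9333
After 'quiet': P(compromised) = 0.65·0.9333 / (0.65·0.9333 + 0.9·0.0667) ≈ 0.9100
After 'alert': P(compromised) = 0.35·0.9100 / (0.35·0.9100 + 0.1·0.0900) ≈ 0.9725
After 'alert': P(compromised) = 0.35·0.9725 / (0.35·0.9725 + 0.1·0.0275) ≈ 0.9920

0.992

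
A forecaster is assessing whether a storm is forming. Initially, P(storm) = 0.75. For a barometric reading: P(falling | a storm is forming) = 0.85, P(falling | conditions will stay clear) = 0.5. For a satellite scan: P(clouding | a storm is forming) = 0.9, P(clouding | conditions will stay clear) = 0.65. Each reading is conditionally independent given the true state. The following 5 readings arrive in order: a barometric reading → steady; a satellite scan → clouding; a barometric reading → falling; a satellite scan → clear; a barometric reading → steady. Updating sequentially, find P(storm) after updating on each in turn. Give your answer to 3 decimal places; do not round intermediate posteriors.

0.154

Each posterior becomes the prior for the next update.
After a barometric reading='steady': P(storm) = 0.15·0.7500 / (0.15·0.7500 + 0.5·0.2500) ≈ 0.4737
After a satellite scan='clouding': P(storm) = 0.9·0.4737 / (0.9·0.4737 + 0.65·0.5263) ≈ 0.5548
After a barometric reading='falling': P(storm) = 0.85·0.5548 / (0.85·0.5548 + 0.5·0.4452) ≈ 0.6793
After a satellite scan='clear': P(storm) = 0.1·0.6793 / (0.1·0.6793 + 0.35·0.3207) ≈ 0.3771
After a barometric reading='steady': P(storm) = 0.15·0.3771 / (0.15·0.3771 + 0.5·0.6229) ≈ 0.1537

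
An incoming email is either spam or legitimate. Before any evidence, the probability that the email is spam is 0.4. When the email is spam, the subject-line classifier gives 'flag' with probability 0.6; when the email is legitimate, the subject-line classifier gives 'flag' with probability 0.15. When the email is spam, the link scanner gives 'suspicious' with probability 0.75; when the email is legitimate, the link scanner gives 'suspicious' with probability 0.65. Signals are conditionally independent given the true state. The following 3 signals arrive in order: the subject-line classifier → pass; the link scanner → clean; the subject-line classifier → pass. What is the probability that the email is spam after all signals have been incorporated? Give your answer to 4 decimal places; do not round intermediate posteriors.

0.0954

After the subject-line classifier='pass': P(spam) = 0.4·0.4000 / (0.4·0.4000 + 0.85·0.6000) ≈ 0.2388
After the link scanner='clean': P(spam) = 0.25·0.2388 / (0.25·0.2388 + 0.35·0.7612) ≈ 0.1831
After the subject-line classifier='pass': P(spam) = 0.4·0.1831 / (0.4·0.1831 + 0.85·0.8169) ≈ 0.0954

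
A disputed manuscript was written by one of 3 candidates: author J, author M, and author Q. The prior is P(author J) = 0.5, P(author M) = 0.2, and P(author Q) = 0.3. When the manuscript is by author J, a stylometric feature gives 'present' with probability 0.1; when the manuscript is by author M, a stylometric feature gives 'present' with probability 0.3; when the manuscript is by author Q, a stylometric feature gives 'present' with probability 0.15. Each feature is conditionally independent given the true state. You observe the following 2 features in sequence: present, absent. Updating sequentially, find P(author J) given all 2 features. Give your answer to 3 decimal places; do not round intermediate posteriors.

0.359

After 'present': normaliser = 0.1·0.5000 + 0.3·0.2000 + 0.15·0.3000; P(author J) ≈ 0.3226, P(author M) ≈ 0.3871, P(author Q) ≈ 0.2903
After 'absent': normaliser = 0.9·0.3226 + 0.7·0.3871 + 0.85·0.2903; P(author J) ≈ 0.3593, P(author M) ≈ 0.3353, P(author Q) ≈ 0.3054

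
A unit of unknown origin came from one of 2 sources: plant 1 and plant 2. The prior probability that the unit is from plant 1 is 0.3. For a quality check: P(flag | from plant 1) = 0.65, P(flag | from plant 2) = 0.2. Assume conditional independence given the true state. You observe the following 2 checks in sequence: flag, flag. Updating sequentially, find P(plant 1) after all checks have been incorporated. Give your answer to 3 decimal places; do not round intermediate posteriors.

After 'flag': P(plant 1) = 0.65·0.3000 / (0.65·0.3000 + 0.2·0.7000) ≈ 0.5821
After 'flag': P(plant 1) = 0.65·0.5821 / (0.65·0.5821 + 0.2·0.4179) ≈ 0.8191

0.819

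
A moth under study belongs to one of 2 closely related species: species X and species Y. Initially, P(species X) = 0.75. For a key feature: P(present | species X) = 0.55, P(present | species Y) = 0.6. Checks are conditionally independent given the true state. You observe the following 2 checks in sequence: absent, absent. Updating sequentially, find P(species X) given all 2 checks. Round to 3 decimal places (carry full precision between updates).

After 'absent': P(species X) = 0.45·0.7500 / (0.45·0.7500 + 0.4·0.2500) ≈ 0.7714
After 'absent': P(species X) = 0.45·0.7714 / (0.45·0.7714 + 0.4·0.2286) ≈ 0.7915

0.792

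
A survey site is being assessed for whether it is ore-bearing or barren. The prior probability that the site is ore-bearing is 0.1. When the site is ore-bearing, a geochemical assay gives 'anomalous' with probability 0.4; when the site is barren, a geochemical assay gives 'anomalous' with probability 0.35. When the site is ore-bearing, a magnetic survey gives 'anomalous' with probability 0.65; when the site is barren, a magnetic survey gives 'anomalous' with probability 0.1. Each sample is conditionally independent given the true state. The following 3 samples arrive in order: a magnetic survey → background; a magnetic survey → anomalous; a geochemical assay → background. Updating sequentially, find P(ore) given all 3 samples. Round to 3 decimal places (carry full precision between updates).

0.206

Each posterior becomes the prior for the next update.
After a magnetic survey='background': P(ore) = 0.35·0.1000 / (0.35·0.1000 + 0.9·0.9000) ≈ 0.0414
After a magnetic survey='anomalous': P(ore) = 0.65·0.0414 / (0.65·0.0414 + 0.1·0.9586) ≈ 0.2193
After a geochemical assay='background': P(ore) = 0.6·0.2193 / (0.6·0.2193 + 0.65·0.7807) ≈ 0.2059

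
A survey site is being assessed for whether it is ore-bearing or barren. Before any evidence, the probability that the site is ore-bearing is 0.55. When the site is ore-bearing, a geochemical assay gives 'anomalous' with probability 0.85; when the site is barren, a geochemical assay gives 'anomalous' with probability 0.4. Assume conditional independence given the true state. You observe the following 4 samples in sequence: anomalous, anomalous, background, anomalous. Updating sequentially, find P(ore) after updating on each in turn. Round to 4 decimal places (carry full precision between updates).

0.7457

After 'anomalous': P(ore) = 0.85·0.5500 / (0.85·0.5500 + 0.4·0.4500) ≈ 0.7220
After 'anomalous': P(ore) = 0.85·0.7220 / (0.85·0.7220 + 0.4·0.2780) ≈ 0.8466
After 'background': P(ore) = 0.15·0.8466 / (0.15·0.8466 + 0.6·0.1534) ≈ 0.5798
After 'anomalous': P(ore) = 0.85·0.5798 / (0.85·0.5798 + 0.4·0.4202) ≈ 0.7457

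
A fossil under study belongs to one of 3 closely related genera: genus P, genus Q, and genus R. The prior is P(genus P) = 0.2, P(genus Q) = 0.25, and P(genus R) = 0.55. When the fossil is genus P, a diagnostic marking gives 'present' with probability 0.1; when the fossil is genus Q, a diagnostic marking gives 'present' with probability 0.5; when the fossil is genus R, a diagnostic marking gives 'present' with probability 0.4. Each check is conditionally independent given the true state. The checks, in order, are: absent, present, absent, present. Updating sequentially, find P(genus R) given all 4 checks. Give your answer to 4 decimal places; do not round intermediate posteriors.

Apply Bayes' rule sequentially, carrying P(genus R) forward.
After 'absent': normaliser = 0.9·0.2000 + 0.5·0.2500 + 0.6·0.5500; P(genus P) ≈ 0.2835, P(genus Q) ≈ 0.1969, P(genus R) ≈ 0.5197
After 'present': normaliser = 0.1·0.2835 + 0.5·0.1969 + 0.4·0.5197; P(genus P) ≈ 0.0847, P(genus Q) ≈ 0.2941, P(genus R) ≈ 0.6212
After 'absent': normaliser = 0.9·0.0847 + 0.5·0.2941 + 0.6·0.6212; P(genus P) ≈ 0.1279, P(genus Q) ≈ 0.2467, P(genus R) ≈ 0.6253
After 'present': normaliser = 0.1·0.1279 + 0.5·0.2467 + 0.4·0.6253; P(genus P) ≈ 0.0331, P(genus Q) ≈ 0.3194, P(genus R) ≈ 0.6475

0.6475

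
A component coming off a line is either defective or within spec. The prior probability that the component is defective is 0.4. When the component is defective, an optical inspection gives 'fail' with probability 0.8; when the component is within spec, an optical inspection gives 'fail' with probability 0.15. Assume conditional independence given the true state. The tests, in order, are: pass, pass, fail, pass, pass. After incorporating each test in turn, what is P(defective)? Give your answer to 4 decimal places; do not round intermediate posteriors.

After 'pass': P(defective) = 0.2·0.4000 / (0.2·0.4000 + 0.85·0.6000) ≈ 0.1356
After 'pass': P(defective) = 0.2·0.1356 / (0.2·0.1356 + 0.85·0.8644) ≈ 0.0356
After 'fail': P(defective) = 0.8·0.0356 / (0.8·0.0356 + 0.15·0.9644) ≈ 0.1645
After 'pass': P(defective) = 0.2·0.1645 / (0.2·0.1645 + 0.85·0.8355) ≈ 0.0443
After 'pass': P(defective) = 0.2·0.0443 / (0.2·0.0443 + 0.85·0.9557) ≈ 0.0108

0.0108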